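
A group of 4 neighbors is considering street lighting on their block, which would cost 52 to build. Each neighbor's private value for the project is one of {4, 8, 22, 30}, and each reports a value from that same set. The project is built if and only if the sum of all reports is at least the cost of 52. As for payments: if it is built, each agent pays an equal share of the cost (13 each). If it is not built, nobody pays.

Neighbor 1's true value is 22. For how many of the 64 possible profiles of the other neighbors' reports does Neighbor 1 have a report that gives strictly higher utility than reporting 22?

1

Others report (8, 8, 8): truth gives 0; report 30 gives 9 > 0. Violating.
Others report (4, 4, 4): truth gives 0; no alternative beats it.
Others report (4, 4, 8): truth gives 0; no alternative beats it.
(Checking all 64 profiles: 1 has a profitable deviation, 63 do not.)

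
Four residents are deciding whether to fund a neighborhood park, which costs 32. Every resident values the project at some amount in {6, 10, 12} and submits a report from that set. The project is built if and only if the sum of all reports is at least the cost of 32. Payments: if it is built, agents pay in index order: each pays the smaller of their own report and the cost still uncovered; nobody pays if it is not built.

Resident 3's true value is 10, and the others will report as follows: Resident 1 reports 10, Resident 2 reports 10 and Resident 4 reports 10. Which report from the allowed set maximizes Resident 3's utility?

6

Report 6: project built, pays 6, utility 10 - 6 = 4.
Report 10: project built, pays 10, utility 10 - 10 = 0.
Report 12: project built, pays 12, utility 10 - 12 = -2.
The best choice is 6 with utility 4.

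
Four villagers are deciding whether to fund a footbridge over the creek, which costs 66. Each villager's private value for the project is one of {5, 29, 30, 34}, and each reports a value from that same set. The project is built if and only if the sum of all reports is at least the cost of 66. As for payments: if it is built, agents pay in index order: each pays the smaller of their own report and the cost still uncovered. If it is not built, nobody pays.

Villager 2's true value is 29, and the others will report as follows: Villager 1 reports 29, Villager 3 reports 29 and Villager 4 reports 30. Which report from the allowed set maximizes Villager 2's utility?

Report 5: project built, pays 5, utility 29 - 5 = 24.
Report 29: project built, pays 29, utility 29 - 29 = 0.
Report 30: project built, pays 30, utility 29 - 30 = -1.
Report 34: project built, pays 34, utility 29 - 34 = -5.
The best choice is 5 with utility 24.

5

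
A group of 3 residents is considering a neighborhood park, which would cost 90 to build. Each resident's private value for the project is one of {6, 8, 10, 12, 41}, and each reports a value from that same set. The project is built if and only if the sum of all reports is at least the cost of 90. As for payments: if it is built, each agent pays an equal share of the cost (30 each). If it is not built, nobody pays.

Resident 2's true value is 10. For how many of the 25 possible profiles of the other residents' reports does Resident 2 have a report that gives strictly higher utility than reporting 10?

1

Others report (41, 41): truth gives -20; report 6 gives 0 > -20. Violating.
Others report (6, 6): truth gives 0; no alternative beats it.
Others report (6, 8): truth gives 0; no alternative beats it.
(Checking all 25 profiles: 1 has a profitable deviation, 24 do not.)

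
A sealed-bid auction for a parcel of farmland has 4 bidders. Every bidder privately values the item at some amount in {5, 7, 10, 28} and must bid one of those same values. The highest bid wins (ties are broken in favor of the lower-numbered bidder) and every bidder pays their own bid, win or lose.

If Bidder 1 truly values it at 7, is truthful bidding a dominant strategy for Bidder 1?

No

Consider the case where Bidder 2 bids 5, Bidder 3 bids 5 and Bidder 4 bids 5.
Truthful bid 7: wins, pays 7, utility 7 - 7 = 0.
Bid 5 instead: wins, pays 5, utility 7 - 5 = 2.
Since 2 > 0, bidding 5 is strictly better here, so truthful bidding is not dominant.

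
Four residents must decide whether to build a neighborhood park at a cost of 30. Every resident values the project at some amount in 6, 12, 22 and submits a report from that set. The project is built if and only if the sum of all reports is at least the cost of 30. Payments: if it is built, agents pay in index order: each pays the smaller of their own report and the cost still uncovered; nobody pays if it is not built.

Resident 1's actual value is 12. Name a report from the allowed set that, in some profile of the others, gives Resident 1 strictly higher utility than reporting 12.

6

Suppose Resident 2 reports 6, Resident 3 reports 6 and Resident 4 reports 12.
Report 12: project built, pays 12, utility 12 - 12 = 0.
Report 6: project built, pays 6, utility 12 - 6 = 6.
So reporting 6 beats truth here (6 > 0).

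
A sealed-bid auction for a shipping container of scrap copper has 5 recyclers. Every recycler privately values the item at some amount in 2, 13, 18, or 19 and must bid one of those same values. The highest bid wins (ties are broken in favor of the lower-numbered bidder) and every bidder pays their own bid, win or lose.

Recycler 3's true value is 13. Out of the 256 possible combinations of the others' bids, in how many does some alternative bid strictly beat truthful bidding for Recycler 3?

Others bid (2, 2, 2, 18): truth gives -13; bid 2 gives -2 > -13. Violating.
Others bid (2, 2, 2, 19): truth gives -13; bid 2 gives -2 > -13. Violating.
Others bid (2, 2, 13, 18): truth gives -13; bid 2 gives -2 > -13. Violating.
Others bid (2, 2, 13, 19): truth gives -13; bid 2 gives -2 > -13. Violating.
Others bid (2, 2, 2, 2): truth gives 0; no alternative beats it.
Others bid (2, 2, 2, 13): truth gives 0; no alternative beats it.
(Checking all 256 profiles: 252 have a profitable deviation, 4 do not.)

252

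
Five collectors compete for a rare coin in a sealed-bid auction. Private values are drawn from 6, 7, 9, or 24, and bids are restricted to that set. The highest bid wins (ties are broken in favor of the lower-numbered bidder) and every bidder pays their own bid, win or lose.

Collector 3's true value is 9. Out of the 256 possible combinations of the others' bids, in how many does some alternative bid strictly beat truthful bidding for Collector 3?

224

Others bid (6, 6, 6, 6): truth gives 0; bid 7 gives 2 > 0. Violating.
Others bid (6, 6, 6, 7): truth gives 0; bid 7 gives 2 > 0. Violating.
Others bid (6, 6, 6, 24): truth gives -9; bid 6 gives -6 > -9. Violating.
Others bid (6, 6, 7, 6): truth gives 0; bid 7 gives 2 > 0. Violating.
Others bid (6, 6, 6, 9): truth gives 0; no alternative beats it.
Others bid (6, 6, 7, 9): truth gives 0; no alternative beats it.
(Checking all 256 profiles: 224 have a profitable deviation, 32 do not.)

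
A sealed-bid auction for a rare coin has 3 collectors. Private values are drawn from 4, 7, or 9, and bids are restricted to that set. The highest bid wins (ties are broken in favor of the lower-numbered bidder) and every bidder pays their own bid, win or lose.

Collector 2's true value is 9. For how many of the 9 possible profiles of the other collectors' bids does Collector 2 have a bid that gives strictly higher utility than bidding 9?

Others bid (4, 4): truth gives 0; bid 7 gives 2 > 0. Violating.
Others bid (4, 7): truth gives 0; bid 7 gives 2 > 0. Violating.
Others bid (9, 4): truth gives -9; bid 4 gives -4 > -9. Violating.
Others bid (9, 7): truth gives -9; bid 4 gives -4 > -9. Violating.
Others bid (4, 9): truth gives 0; no alternative beats it.
Others bid (7, 4): truth gives 0; no alternative beats it.
(Checking all 9 profiles: 5 have a profitable deviation, 4 do not.)

5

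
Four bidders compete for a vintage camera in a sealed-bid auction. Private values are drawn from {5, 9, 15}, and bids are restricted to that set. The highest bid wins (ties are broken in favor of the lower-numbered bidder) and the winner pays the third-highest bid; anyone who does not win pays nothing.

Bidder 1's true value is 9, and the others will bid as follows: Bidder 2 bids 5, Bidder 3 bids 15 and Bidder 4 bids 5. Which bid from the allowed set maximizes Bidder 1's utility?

15

Bid 5: loses, pays 0, utility 0.
Bid 9: loses, pays 0, utility 0.
Bid 15: wins, pays 5, utility 9 - 5 = 4.
The best choice is 15 with utility 4.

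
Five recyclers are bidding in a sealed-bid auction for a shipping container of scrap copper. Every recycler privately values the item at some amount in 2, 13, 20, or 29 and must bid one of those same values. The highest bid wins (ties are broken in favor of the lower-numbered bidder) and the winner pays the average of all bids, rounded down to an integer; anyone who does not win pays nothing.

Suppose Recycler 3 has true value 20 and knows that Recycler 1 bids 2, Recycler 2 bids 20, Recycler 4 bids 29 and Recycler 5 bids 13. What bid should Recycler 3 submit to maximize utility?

29

Bid 2: loses, pays 0, utility 0.
Bid 13: loses, pays 0, utility 0.
Bid 20: loses, pays 0, utility 0.
Bid 29: wins, pays 18, utility 20 - 18 = 2.
The best choice is 29 with utility 2.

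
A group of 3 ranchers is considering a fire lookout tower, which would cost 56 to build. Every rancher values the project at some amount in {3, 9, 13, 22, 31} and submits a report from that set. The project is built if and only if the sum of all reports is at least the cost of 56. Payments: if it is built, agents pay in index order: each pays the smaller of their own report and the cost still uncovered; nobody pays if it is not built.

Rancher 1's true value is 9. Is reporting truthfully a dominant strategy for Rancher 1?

Consider the case where Rancher 2 reports 22 and Rancher 3 reports 31.
Truthful report 9: project built, pays 9, utility 9 - 9 = 0.
Report 3 instead: project built, pays 3, utility 9 - 3 = 6.
Since 6 > 0, reporting 3 is strictly better here, so truthful reporting is not dominant.

No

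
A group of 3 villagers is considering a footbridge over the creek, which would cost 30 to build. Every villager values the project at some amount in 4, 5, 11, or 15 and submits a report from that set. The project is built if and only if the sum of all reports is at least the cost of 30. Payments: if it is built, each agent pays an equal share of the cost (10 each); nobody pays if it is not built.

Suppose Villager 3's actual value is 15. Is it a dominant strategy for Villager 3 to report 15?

Check each profile of the others' reports and compare truth against every alternative report.
Others report (4, 11): truth gives 5, best alternative gives 0.
Others report (5, 11): truth gives 5, best alternative gives 0.
Others report (11, 4): truth gives 5, best alternative gives 0.
Others report (11, 5): truth gives 5, best alternative gives 0.
Others report (4, 15): truth gives 5, best alternative gives 5.
Others report (5, 15): truth gives 5, best alternative gives 5.
(Remaining 10 profiles checked similarly; truth is weakly best in each.)
In every case the truthful report is at least as good as any alternative, so it is a dominant strategy.

Yes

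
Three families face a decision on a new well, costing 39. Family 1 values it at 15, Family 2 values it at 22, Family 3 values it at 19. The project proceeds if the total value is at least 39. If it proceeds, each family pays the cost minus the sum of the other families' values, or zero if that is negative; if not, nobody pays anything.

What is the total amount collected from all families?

Total value 56 ≥ cost 39, so it is built.
Family 1: others sum to 41; max(0, 39 - 41) = 0.
Family 2: others sum to 34; max(0, 39 - 34) = 5.
Family 3: others sum to 37; max(0, 39 - 37) = 2.
Total collected = 0 + 5 + 2 = 7.

7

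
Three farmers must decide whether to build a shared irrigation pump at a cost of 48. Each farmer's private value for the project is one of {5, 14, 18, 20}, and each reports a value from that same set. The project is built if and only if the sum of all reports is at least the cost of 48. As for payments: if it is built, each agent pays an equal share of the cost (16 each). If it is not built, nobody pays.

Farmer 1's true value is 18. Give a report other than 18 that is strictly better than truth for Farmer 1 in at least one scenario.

Suppose Farmer 2 reports 14 and Farmer 3 reports 14.
Report 18: project not built, utility 0.
Report 20: project built, pays 16, utility 18 - 16 = 2.
So reporting 20 beats truth here (2 > 0).

20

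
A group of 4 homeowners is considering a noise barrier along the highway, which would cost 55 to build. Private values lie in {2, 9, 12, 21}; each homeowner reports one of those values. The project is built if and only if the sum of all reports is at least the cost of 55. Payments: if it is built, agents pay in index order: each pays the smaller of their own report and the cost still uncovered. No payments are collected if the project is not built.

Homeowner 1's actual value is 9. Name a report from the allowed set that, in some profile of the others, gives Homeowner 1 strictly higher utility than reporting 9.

2

Suppose Homeowner 2 reports 12, Homeowner 3 reports 21 and Homeowner 4 reports 21.
Report 9: project built, pays 9, utility 9 - 9 = 0.
Report 2: project built, pays 2, utility 9 - 2 = 7.
So reporting 2 beats truth here (7 > 0).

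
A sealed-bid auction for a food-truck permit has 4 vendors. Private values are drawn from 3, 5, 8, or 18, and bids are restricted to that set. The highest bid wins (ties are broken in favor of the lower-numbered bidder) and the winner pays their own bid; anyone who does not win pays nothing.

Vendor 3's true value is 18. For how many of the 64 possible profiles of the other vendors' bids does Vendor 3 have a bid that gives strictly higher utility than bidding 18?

Others bid (3, 3, 3): truth gives 0; bid 5 gives 13 > 0. Violating.
Others bid (3, 3, 5): truth gives 0; bid 5 gives 13 > 0. Violating.
Others bid (3, 3, 8): truth gives 0; bid 8 gives 10 > 0. Violating.
Others bid (3, 5, 3): truth gives 0; bid 8 gives 10 > 0. Violating.
Others bid (3, 3, 18): truth gives 0; no alternative beats it.
Others bid (3, 5, 18): truth gives 0; no alternative beats it.
(Checking all 64 profiles: 12 have a profitable deviation, 52 do not.)

12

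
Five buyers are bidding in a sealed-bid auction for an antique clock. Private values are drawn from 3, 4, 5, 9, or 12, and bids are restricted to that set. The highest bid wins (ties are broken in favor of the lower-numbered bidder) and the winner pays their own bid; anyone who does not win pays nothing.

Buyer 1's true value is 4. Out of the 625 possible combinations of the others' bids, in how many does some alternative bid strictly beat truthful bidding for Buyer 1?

1

Others bid (3, 3, 3, 3): truth gives 0; bid 3 gives 1 > 0. Violating.
Others bid (3, 3, 3, 4): truth gives 0; no alternative beats it.
Others bid (3, 3, 3, 5): truth gives 0; no alternative beats it.
(Checking all 625 profiles: 1 has a profitable deviation, 624 do not.)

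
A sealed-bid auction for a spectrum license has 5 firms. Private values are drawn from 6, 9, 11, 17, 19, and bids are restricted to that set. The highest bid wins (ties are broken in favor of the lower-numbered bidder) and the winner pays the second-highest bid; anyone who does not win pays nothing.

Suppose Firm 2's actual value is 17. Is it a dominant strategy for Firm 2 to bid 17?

Check each profile of the others' bids and compare truth against every alternative bid.
Others bid (6, 6, 6, 6): truth gives 11, best alternative gives 11.
Others bid (6, 6, 6, 9): truth gives 8, best alternative gives 8.
Others bid (6, 6, 9, 6): truth gives 8, best alternative gives 8.
Others bid (6, 6, 9, 9): truth gives 8, best alternative gives 8.
Others bid (6, 9, 6, 6): truth gives 8, best alternative gives 8.
Others bid (6, 9, 6, 9): truth gives 8, best alternative gives 8.
(Remaining 619 profiles checked similarly; truth is weakly best in each.)
In every case the truthful bid is at least as good as any alternative, so it is a dominant strategy.

Yes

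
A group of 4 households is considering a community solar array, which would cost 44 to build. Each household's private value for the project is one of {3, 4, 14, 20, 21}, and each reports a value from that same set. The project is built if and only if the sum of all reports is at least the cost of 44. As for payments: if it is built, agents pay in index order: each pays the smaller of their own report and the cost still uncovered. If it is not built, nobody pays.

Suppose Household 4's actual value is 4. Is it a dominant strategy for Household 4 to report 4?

Yes

Check each profile of the others' reports and compare truth against every alternative report.
Others report (3, 20, 21): truth gives 4, best alternative gives 4.
Others report (3, 21, 20): truth gives 4, best alternative gives 4.
Others report (3, 21, 21): truth gives 4, best alternative gives 4.
Others report (4, 20, 20): truth gives 4, best alternative gives 4.
Others report (4, 20, 21): truth gives 4, best alternative gives 4.
Others report (4, 21, 20): truth gives 4, best alternative gives 4.
(Remaining 119 profiles checked similarly; truth is weakly best in each.)
In every case the truthful report is at least as good as any alternative, so it is a dominant strategy.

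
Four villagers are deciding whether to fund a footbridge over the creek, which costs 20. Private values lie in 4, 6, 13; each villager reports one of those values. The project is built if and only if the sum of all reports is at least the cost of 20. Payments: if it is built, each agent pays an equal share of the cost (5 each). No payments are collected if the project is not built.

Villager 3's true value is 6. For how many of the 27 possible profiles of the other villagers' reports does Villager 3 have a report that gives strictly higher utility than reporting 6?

1

Others report (4, 4, 4): truth gives 0; report 13 gives 1 > 0. Violating.
Others report (4, 4, 6): truth gives 1; no alternative beats it.
Others report (4, 4, 13): truth gives 1; no alternative beats it.
(Checking all 27 profiles: 1 has a profitable deviation, 26 do not.)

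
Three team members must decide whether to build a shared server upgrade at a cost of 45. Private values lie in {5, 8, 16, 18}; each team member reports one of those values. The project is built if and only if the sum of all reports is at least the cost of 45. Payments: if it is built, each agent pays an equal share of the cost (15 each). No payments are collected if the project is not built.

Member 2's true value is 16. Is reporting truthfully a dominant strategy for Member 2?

Check each profile of the others' reports and compare truth against every alternative report.
Others report (16, 16): truth gives 1, best alternative gives 1.
Others report (16, 18): truth gives 1, best alternative gives 1.
Others report (18, 16): truth gives 1, best alternative gives 1.
Others report (18, 18): truth gives 1, best alternative gives 1.
Others report (5, 5): truth gives 0, best alternative gives 0.
Others report (5, 8): truth gives 0, best alternative gives 0.
(Remaining 10 profiles checked similarly; truth is weakly best in each.)
In every case the truthful report is at least as good as any alternative, so it is a dominant strategy.

Yes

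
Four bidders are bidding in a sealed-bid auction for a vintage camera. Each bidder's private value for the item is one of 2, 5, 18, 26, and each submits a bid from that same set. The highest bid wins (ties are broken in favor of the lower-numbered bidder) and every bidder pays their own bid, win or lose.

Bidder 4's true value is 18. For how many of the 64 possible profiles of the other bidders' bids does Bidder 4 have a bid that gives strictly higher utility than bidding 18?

Others bid (2, 2, 2): truth gives 0; bid 5 gives 13 > 0. Violating.
Others bid (2, 2, 18): truth gives -18; bid 2 gives -2 > -18. Violating.
Others bid (2, 2, 26): truth gives -18; bid 2 gives -2 > -18. Violating.
Others bid (2, 5, 18): truth gives -18; bid 2 gives -2 > -18. Violating.
Others bid (2, 2, 5): truth gives 0; no alternative beats it.
Others bid (2, 5, 2): truth gives 0; no alternative beats it.
(Checking all 64 profiles: 57 have a profitable deviation, 7 do not.)

57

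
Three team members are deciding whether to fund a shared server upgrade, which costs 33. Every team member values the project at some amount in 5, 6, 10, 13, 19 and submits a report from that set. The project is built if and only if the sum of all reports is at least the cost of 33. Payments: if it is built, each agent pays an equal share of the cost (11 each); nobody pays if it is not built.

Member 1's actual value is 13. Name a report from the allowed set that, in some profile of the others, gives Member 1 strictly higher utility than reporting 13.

19

Suppose Member 2 reports 5 and Member 3 reports 10.
Report 13: project not built, utility 0.
Report 19: project built, pays 11, utility 13 - 11 = 2.
So reporting 19 beats truth here (2 > 0).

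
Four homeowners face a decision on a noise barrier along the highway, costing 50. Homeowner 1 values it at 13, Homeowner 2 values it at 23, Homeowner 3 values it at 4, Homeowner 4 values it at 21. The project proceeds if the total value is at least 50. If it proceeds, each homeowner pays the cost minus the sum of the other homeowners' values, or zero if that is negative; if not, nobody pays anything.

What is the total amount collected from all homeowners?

24

Total value 61 ≥ cost 50, so it is built.
Homeowner 1: others sum to 48; max(0, 50 - 48) = 2.
Homeowner 2: others sum to 38; max(0, 50 - 38) = 12.
Homeowner 3: others sum to 57; max(0, 50 - 57) = 0.
Homeowner 4: others sum to 40; max(0, 50 - 40) = 10.
Total collected = 2 + 12 + 0 + 10 = 24.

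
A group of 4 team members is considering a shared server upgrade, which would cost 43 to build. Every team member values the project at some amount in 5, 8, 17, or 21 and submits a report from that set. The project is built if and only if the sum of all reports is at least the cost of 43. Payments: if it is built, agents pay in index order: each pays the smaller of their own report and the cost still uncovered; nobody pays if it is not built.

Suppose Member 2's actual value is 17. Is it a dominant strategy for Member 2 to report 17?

Consider the case where Member 1 reports 5, Member 3 reports 17 and Member 4 reports 17.
Truthful report 17: project built, pays 17, utility 17 - 17 = 0.
Report 5 instead: project built, pays 5, utility 17 - 5 = 12.
Since 12 > 0, reporting 5 is strictly better here, so truthful reporting is not dominant.

No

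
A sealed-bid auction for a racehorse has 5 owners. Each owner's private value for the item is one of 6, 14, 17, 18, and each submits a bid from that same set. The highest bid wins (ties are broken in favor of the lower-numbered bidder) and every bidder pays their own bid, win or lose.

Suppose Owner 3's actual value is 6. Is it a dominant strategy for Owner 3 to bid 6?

Check each profile of the others' bids and compare truth against every alternative bid.
Others bid (6, 18, 6, 6): truth gives -6, best alternative gives -14.
Others bid (6, 18, 6, 14): truth gives -6, best alternative gives -14.
Others bid (6, 18, 6, 17): truth gives -6, best alternative gives -14.
Others bid (6, 18, 6, 18): truth gives -6, best alternative gives -14.
Others bid (6, 18, 14, 6): truth gives -6, best alternative gives -14.
Others bid (6, 18, 14, 14): truth gives -6, best alternative gives -14.
(Remaining 250 profiles checked similarly; truth is weakly best in each.)
In every case the truthful bid is at least as good as any alternative, so it is a dominant strategy.

Yes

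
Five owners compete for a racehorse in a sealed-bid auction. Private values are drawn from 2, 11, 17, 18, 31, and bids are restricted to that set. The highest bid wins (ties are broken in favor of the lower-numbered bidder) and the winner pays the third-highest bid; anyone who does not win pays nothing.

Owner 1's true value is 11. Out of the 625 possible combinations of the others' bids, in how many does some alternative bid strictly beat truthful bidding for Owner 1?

12

Others bid (2, 2, 2, 17): truth gives 0; bid 17 gives 9 > 0. Violating.
Others bid (2, 2, 2, 18): truth gives 0; bid 18 gives 9 > 0. Violating.
Others bid (2, 2, 2, 31): truth gives 0; bid 31 gives 9 > 0. Violating.
Others bid (2, 2, 17, 2): truth gives 0; bid 17 gives 9 > 0. Violating.
Others bid (2, 2, 2, 2): truth gives 9; no alternative beats it.
Others bid (2, 2, 2, 11): truth gives 9; no alternative beats it.
(Checking all 625 profiles: 12 have a profitable deviation, 613 do not.)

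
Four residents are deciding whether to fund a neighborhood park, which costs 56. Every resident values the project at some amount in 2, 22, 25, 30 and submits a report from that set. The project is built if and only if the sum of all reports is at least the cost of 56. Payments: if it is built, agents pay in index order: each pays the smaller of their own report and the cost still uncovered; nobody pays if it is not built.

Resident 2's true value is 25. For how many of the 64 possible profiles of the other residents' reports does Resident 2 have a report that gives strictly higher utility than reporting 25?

Others report (2, 2, 30): truth gives 0; report 22 gives 3 > 0. Violating.
Others report (2, 22, 22): truth gives 0; report 22 gives 3 > 0. Violating.
Others report (2, 22, 25): truth gives 0; report 22 gives 3 > 0. Violating.
Others report (2, 22, 30): truth gives 0; report 2 gives 23 > 0. Violating.
Others report (2, 2, 2): truth gives 0; no alternative beats it.
Others report (2, 2, 22): truth gives 0; no alternative beats it.
(Checking all 64 profiles: 57 have a profitable deviation, 7 do not.)

57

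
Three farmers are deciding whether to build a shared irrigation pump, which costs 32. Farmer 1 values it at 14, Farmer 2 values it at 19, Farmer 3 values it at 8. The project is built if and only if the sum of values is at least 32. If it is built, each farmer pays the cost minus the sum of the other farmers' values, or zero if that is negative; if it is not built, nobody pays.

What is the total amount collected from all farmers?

Total value 41 ≥ cost 32, so it is built.
Farmer 1: others sum to 27; max(0, 32 - 27) = 5.
Farmer 2: others sum to 22; max(0, 32 - 22) = 10.
Farmer 3: others sum to 33; max(0, 32 - 33) = 0.
Total collected = 5 + 10 + 0 = 15.

15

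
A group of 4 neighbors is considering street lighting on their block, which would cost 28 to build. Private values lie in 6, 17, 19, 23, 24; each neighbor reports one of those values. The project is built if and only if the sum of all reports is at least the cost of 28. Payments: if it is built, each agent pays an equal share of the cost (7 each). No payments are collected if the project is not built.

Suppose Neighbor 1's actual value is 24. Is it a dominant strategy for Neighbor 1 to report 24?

Yes

Check each profile of the others' reports and compare truth against every alternative report.
Others report (6, 6, 6): truth gives 17, best alternative gives 17.
Others report (6, 6, 17): truth gives 17, best alternative gives 17.
Others report (6, 6, 19): truth gives 17, best alternative gives 17.
Others report (6, 6, 23): truth gives 17, best alternative gives 17.
Others report (6, 6, 24): truth gives 17, best alternative gives 17.
Others report (6, 17, 6): truth gives 17, best alternative gives 17.
(Remaining 119 profiles checked similarly; truth is weakly best in each.)
In every case the truthful report is at least as good as any alternative, so it is a dominant strategy.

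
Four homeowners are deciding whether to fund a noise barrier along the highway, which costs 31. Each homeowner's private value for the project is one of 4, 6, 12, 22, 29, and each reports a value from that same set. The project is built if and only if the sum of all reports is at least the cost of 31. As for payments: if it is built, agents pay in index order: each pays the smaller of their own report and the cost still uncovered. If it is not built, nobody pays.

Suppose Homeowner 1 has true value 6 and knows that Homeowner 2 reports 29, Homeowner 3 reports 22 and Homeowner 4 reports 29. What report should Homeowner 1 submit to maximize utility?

4

Report 4: project built, pays 4, utility 6 - 4 = 2.
Report 6: project built, pays 6, utility 6 - 6 = 0.
Report 12: project built, pays 12, utility 6 - 12 = -6.
Report 22: project built, pays 22, utility 6 - 22 = -16.
Report 29: project built, pays 29, utility 6 - 29 = -23.
The best choice is 4 with utility 2.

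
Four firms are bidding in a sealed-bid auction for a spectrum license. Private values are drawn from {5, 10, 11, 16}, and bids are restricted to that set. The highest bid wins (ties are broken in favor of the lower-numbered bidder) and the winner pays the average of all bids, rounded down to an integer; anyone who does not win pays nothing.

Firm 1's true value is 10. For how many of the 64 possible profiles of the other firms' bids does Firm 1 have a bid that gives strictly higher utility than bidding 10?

Others bid (5, 5, 5): truth gives 4; bid 5 gives 5 > 4. Violating.
Others bid (5, 5, 11): truth gives 0; bid 11 gives 2 > 0. Violating.
Others bid (5, 10, 11): truth gives 0; bid 11 gives 1 > 0. Violating.
Others bid (5, 11, 5): truth gives 0; bid 11 gives 2 > 0. Violating.
Others bid (5, 5, 10): truth gives 3; no alternative beats it.
Others bid (5, 5, 16): truth gives 0; no alternative beats it.
(Checking all 64 profiles: 13 have a profitable deviation, 51 do not.)

13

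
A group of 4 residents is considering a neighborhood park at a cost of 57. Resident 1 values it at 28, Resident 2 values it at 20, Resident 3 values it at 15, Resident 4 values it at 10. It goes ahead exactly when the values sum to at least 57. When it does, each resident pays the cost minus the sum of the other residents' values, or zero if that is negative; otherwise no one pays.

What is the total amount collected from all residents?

16

Total value 73 ≥ cost 57, so it is built.
Resident 1: others sum to 45; max(0, 57 - 45) = 12.
Resident 2: others sum to 53; max(0, 57 - 53) = 4.
Resident 3: others sum to 58; max(0, 57 - 58) = 0.
Resident 4: others sum to 63; max(0, 57 - 63) = 0.
Total collected = 12 + 4 + 0 + 0 = 16.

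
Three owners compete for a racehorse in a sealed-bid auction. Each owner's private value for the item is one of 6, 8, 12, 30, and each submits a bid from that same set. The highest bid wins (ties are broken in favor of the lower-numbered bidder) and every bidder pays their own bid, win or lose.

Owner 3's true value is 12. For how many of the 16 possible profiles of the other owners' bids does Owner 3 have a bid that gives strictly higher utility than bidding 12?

Others bid (6, 6): truth gives 0; bid 8 gives 4 > 0. Violating.
Others bid (6, 12): truth gives -12; bid 6 gives -6 > -12. Violating.
Others bid (6, 30): truth gives -12; bid 6 gives -6 > -12. Violating.
Others bid (8, 12): truth gives -12; bid 6 gives -6 > -12. Violating.
Others bid (6, 8): truth gives 0; no alternative beats it.
Others bid (8, 6): truth gives 0; no alternative beats it.
(Checking all 16 profiles: 13 have a profitable deviation, 3 do not.)

13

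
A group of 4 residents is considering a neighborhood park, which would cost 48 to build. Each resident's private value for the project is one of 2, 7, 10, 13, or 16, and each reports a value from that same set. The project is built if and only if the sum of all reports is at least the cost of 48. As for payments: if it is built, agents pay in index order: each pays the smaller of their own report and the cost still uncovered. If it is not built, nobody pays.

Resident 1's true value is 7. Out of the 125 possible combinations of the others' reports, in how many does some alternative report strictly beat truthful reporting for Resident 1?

1

Others report (16, 16, 16): truth gives 0; report 2 gives 5 > 0. Violating.
Others report (2, 2, 2): truth gives 0; no alternative beats it.
Others report (2, 2, 7): truth gives 0; no alternative beats it.
(Checking all 125 profiles: 1 has a profitable deviation, 124 do not.)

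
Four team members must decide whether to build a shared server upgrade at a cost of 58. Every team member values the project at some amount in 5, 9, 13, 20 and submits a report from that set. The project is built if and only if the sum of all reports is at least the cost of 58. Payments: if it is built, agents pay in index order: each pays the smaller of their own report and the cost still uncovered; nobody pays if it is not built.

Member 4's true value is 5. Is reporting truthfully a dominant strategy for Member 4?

Yes

Check each profile of the others' reports and compare truth against every alternative report.
Others report (9, 20, 20): truth gives 0, best alternative gives -4.
Others report (20, 9, 20): truth gives 0, best alternative gives -4.
Others report (20, 20, 9): truth gives 0, best alternative gives -4.
Others report (20, 20, 20): truth gives 5, best alternative gives 5.
Others report (5, 5, 5): truth gives 0, best alternative gives 0.
Others report (5, 5, 9): truth gives 0, best alternative gives 0.
(Remaining 58 profiles checked similarly; truth is weakly best in each.)
In every case the truthful report is at least as good as any alternative, so it is a dominant strategy.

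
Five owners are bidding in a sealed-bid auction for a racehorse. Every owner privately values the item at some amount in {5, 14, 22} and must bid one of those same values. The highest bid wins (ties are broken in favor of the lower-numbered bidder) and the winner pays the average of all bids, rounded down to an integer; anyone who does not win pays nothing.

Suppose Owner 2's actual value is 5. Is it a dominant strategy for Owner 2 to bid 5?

Yes

Check each profile of the others' bids and compare truth against every alternative bid.
Others bid (5, 14, 14, 14): truth gives 0, best alternative gives -7.
Others bid (5, 5, 14, 14): truth gives 0, best alternative gives -5.
Others bid (5, 14, 5, 14): truth gives 0, best alternative gives -5.
Others bid (5, 14, 14, 5): truth gives 0, best alternative gives -5.
Others bid (5, 5, 5, 14): truth gives 0, best alternative gives -3.
Others bid (5, 5, 14, 5): truth gives 0, best alternative gives -3.
(Remaining 75 profiles checked similarly; truth is weakly best in each.)
In every case the truthful bid is at least as good as any alternative, so it is a dominant strategy.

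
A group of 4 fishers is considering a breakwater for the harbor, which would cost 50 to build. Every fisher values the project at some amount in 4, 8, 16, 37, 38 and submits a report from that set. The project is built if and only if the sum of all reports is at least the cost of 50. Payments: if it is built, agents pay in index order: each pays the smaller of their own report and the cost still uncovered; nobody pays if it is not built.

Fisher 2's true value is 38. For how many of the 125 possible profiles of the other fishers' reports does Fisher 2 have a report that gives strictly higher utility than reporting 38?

Others report (4, 4, 8): truth gives 0; report 37 gives 1 > 0. Violating.
Others report (4, 4, 16): truth gives 0; report 37 gives 1 > 0. Violating.
Others report (4, 4, 37): truth gives 0; report 8 gives 30 > 0. Violating.
Others report (4, 4, 38): truth gives 0; report 4 gives 34 > 0. Violating.
Others report (4, 4, 4): truth gives 0; no alternative beats it.
Others report (16, 4, 4): truth gives 4; no alternative beats it.
(Checking all 125 profiles: 120 have a profitable deviation, 5 do not.)

120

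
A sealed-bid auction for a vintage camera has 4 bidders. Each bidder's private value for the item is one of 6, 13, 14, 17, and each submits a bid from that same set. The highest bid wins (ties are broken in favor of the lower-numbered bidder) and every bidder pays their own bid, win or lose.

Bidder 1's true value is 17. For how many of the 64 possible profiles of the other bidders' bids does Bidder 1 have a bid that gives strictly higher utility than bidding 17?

Others bid (6, 6, 6): truth gives 0; bid 6 gives 11 > 0. Violating.
Others bid (6, 6, 13): truth gives 0; bid 13 gives 4 > 0. Violating.
Others bid (6, 6, 14): truth gives 0; bid 14 gives 3 > 0. Violating.
Others bid (6, 13, 6): truth gives 0; bid 13 gives 4 > 0. Violating.
Others bid (6, 6, 17): truth gives 0; no alternative beats it.
Others bid (6, 13, 17): truth gives 0; no alternative beats it.
(Checking all 64 profiles: 27 have a profitable deviation, 37 do not.)

27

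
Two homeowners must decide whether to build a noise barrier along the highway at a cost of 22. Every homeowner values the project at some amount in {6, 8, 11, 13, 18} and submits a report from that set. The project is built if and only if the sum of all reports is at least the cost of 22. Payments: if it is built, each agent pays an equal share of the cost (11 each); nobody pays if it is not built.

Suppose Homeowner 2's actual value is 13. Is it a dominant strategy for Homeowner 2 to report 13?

Consider the case where Homeowner 1 reports 6.
Truthful report 13: project not built, utility 0.
Report 18 instead: project built, pays 11, utility 13 - 11 = 2.
Since 2 > 0, reporting 18 is strictly better here, so truthful reporting is not dominant.

No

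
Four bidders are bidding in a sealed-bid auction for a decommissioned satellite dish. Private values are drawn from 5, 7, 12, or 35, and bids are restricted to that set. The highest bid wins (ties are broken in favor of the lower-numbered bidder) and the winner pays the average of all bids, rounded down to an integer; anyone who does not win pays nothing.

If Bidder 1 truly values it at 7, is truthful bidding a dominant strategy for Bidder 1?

Check each profile of the others' bids and compare truth against every alternative bid.
Others bid (5, 5, 7): truth gives 1, best alternative gives 0.
Others bid (5, 7, 5): truth gives 1, best alternative gives 0.
Others bid (5, 7, 7): truth gives 1, best alternative gives 0.
Others bid (7, 5, 5): truth gives 1, best alternative gives 0.
Others bid (7, 5, 7): truth gives 1, best alternative gives 0.
Others bid (7, 7, 5): truth gives 1, best alternative gives 0.
(Remaining 58 profiles checked similarly; truth is weakly best in each.)
In every case the truthful bid is at least as good as any alternative, so it is a dominant strategy.

Yes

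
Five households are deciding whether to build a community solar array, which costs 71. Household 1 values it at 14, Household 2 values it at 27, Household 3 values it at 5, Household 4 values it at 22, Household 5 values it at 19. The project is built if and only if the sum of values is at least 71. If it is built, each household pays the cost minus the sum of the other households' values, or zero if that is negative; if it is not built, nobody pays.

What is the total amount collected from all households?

Total value 87 ≥ cost 71, so it is built.
Household 1: others sum to 73; max(0, 71 - 73) = 0.
Household 2: others sum to 60; max(0, 71 - 60) = 11.
Household 3: others sum to 82; max(0, 71 - 82) = 0.
Household 4: others sum to 65; max(0, 71 - 65) = 6.
Household 5: others sum to 68; max(0, 71 - 68) = 3.
Total collected = 0 + 11 + 0 + 6 + 3 = 20.

20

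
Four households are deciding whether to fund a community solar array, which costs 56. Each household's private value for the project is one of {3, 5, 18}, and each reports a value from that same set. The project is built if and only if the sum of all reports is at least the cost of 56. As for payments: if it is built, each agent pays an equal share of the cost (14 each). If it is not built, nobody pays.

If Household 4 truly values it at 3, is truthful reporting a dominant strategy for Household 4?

Yes

Check each profile of the others' reports and compare truth against every alternative report.
Others report (18, 18, 18): truth gives -11, best alternative gives -11.
Others report (3, 3, 3): truth gives 0, best alternative gives 0.
Others report (3, 3, 5): truth gives 0, best alternative gives 0.
Others report (3, 3, 18): truth gives 0, best alternative gives 0.
Others report (3, 5, 3): truth gives 0, best alternative gives 0.
Others report (3, 5, 5): truth gives 0, best alternative gives 0.
(Remaining 21 profiles checked similarly; truth is weakly best in each.)
In every case the truthful report is at least as good as any alternative, so it is a dominant strategy.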